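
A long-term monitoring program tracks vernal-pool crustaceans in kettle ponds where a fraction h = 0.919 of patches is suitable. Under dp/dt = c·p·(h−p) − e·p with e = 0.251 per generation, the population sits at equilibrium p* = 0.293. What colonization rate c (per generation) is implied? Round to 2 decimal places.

At equilibrium c(h−p*) = e, so c = e/(h−p*).
c = 0.251/(0.919 − 0.293) = 0.251/0.6260 = 0.4010.

0.40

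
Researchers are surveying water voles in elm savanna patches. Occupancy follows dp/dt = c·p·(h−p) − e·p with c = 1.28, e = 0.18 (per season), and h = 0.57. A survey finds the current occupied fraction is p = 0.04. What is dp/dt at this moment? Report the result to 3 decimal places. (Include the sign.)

Colonization term: c·p·(h−p) = 1.28×0.04×0.5300 = 0.02714.
Extinction term: e·p = 0.00720.
dp/dt = 0.02714 − 0.00720 = 0.01994.

0.020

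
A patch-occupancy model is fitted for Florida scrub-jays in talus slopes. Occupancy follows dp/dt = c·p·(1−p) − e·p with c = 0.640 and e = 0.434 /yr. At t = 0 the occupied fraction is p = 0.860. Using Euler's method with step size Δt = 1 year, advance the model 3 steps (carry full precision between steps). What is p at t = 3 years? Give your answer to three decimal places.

0.429

Update rule: p ← p + [c·p·(1−p) − e·p]·Δt with Δt = 1.
step 1: Δp = -0.29618, p = 0.56382
step 2: Δp = -0.08730, p = 0.47651
step 3: Δp = -0.04716, p = 0.42935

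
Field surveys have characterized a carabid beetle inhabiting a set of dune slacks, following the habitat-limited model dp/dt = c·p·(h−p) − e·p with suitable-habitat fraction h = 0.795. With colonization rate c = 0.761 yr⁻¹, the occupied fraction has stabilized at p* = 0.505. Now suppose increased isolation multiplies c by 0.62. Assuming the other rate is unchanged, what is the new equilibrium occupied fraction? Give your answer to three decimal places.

0.327

Balance c(h−p*) = e gives e = 0.761×(0.795 − 0.50500) = 0.22069.
New p* = 0.795 − e/c = 0.795 − 0.22069/0.47182 = 0.32726.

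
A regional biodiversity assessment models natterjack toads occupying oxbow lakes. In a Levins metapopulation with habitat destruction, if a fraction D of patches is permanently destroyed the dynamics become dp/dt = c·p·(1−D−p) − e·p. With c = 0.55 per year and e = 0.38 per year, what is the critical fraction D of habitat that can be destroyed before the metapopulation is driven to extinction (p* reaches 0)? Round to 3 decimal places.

The nontrivial equilibrium is p* = (1−D) − e/c; extinction occurs when this hits zero.
So D_crit = 1 − e/c = 1 − 0.38/0.55 = 1 − 0.6909 = 0.3091.
This equals the undisturbed p*, a classic result of Lande's extension.

0.309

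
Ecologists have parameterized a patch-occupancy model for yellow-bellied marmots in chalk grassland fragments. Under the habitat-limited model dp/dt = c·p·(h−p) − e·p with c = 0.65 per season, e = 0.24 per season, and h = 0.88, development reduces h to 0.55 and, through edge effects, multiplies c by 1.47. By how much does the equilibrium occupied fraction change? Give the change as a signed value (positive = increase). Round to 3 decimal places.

Before: p* = h − e/c = 0.88 − 0.24/0.65 = 0.88 − 0.3692 = 0.5108.
After: c = 0.9555, e = 0.24, h = 0.55; p* = 0.55 − 0.24/0.9555 = 0.2988.
Δp* = 0.2988 − 0.5108 = -0.2119.

-0.212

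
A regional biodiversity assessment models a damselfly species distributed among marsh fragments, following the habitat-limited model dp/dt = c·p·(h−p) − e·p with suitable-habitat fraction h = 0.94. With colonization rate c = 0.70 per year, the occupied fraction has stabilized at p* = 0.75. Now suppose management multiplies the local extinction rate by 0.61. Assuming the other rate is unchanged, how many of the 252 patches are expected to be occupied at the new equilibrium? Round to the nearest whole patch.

208

Balance c(h−p*) = e gives e = 0.70×(0.94 − 0.75000) = 0.13300.
New p* = 0.94 − e/c = 0.94 − 0.08113/0.70000 = 0.82410.
Expected occupied = 252 × 0.82410 = 207.67 ≈ 208.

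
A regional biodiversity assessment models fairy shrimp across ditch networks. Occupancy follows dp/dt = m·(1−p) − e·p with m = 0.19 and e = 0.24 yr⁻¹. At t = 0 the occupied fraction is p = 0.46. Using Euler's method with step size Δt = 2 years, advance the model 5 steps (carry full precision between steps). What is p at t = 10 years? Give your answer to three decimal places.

0.442

Update rule: p ← p + [m·(1−p) − e·p]·Δt with Δt = 2.
p: 0.46000 → 0.44440  (Δp = -0.01560)
p: 0.44440 → 0.44222  (Δp = -0.00218)
p: 0.44222 → 0.44191  (Δp = -0.00031)
p: 0.44191 → 0.44187  (Δp = -0.00004)
p: 0.44187 → 0.44186  (Δp = -0.00001)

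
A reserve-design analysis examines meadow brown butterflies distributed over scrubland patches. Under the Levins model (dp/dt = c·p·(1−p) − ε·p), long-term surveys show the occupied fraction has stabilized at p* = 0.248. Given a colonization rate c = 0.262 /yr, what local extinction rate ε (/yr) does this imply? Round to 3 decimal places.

0.197

At equilibrium c(1−p*) = ε.
ε = 0.262 × (1 − 0.248) = 0.262 × 0.7520 = 0.1970.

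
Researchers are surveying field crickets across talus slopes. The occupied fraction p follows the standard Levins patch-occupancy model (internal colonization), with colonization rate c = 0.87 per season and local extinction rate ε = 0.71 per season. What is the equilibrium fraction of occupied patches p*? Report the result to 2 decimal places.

Setting dp/dt = 0 and dividing through by p* gives c·(1−p*) = ε.
So p* = 1 − ε/c = 1 − 0.71/0.87 = 1 − 0.8161 = 0.1839.

0.18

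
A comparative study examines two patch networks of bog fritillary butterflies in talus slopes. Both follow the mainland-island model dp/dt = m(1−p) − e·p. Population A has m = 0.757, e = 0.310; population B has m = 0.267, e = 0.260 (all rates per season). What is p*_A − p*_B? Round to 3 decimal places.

0.203

A: p*_A = m/(m+e) = 0.757/1.0670 = 0.7095.
B: p*_B = 0.267/0.5270 = 0.5066.
p*_A − p*_B = 0.7095 − 0.5066 = 0.2028.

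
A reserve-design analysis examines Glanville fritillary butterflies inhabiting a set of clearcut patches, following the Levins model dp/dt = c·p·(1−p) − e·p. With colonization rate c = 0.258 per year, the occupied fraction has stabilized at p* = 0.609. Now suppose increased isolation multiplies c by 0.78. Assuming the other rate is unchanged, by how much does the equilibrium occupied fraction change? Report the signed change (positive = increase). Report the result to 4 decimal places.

-0.1103

Balance c(1−p*) = e gives e = 0.258×(1 − 0.60900) = 0.10088.
New p* = 1 − e/c = 1 − 0.10088/0.20124 = 0.49871.
Δp* = 0.49871 − 0.60900 = -0.11029.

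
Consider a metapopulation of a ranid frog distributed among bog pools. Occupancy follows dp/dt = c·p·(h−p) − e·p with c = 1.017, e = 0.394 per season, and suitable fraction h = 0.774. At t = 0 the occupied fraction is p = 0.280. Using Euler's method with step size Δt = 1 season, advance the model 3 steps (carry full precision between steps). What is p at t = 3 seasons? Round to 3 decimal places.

0.352

Update rule: p ← p + [c·p·(h−p) − e·p]·Δt with Δt = 1.
step 1: Δp = +0.03035, p = 0.31035
step 2: Δp = +0.02406, p = 0.33441
step 3: Δp = +0.01774, p = 0.35216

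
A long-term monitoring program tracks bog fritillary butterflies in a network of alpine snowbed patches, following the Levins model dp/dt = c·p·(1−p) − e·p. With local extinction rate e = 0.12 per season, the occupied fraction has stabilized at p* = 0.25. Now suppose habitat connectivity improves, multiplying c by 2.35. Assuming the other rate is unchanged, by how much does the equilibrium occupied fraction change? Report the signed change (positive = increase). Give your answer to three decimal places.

0.431

Balance c(1−p*) = e gives c = e/(1 − 0.25000) = 0.12/0.75000 = 0.16000.
New p* = 1 − e/c = 1 − 0.12000/0.37600 = 0.68085.
Δp* = 0.68085 − 0.25000 = +0.43085.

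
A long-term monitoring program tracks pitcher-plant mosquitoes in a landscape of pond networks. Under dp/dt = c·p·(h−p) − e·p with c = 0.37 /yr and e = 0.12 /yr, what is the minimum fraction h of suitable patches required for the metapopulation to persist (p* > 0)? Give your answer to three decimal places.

0.324

p* = h − e/c is positive only when h > e/c.
h_min = e/c = 0.12/0.37 = 0.3243.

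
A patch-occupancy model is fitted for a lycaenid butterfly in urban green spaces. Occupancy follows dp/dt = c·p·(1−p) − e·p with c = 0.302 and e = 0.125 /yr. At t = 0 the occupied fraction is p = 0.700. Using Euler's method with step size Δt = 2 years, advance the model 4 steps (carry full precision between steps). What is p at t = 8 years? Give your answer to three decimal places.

0.602

Update rule: p ← p + [c·p·(1−p) − e·p]·Δt with Δt = 2.
p: 0.70000 → 0.65184  (Δp = -0.04816)
p: 0.65184 → 0.62595  (Δp = -0.02589)
p: 0.62595 → 0.61088  (Δp = -0.01507)
p: 0.61088 → 0.60174  (Δp = -0.00915)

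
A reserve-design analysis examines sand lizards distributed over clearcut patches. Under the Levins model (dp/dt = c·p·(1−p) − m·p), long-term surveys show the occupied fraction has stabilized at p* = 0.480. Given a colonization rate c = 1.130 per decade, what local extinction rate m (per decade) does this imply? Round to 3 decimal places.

0.588

At equilibrium c(1−p*) = m.
m = 1.130 × (1 − 0.480) = 1.130 × 0.5200 = 0.5876.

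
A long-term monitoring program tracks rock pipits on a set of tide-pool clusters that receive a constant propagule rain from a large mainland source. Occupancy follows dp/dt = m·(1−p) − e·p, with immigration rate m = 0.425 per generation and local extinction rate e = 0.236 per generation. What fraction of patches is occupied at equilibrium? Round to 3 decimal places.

0.643

At equilibrium the propagule rain into empty patches balances local extinction: m(1−p*) = e·p*.
p* = m/(m+e) = 0.425/(0.425+0.236) = 0.425/0.6610 = 0.6430.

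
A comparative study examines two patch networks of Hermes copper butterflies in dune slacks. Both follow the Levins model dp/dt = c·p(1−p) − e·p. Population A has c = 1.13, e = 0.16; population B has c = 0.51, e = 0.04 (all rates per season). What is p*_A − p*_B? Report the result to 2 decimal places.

-0.06

A: p*_A = 1 − 0.16/1.13 = 0.8584.
B: p*_B = 1 − 0.04/0.51 = 0.9216.
p*_A − p*_B = 0.8584 − 0.9216 = -0.0632.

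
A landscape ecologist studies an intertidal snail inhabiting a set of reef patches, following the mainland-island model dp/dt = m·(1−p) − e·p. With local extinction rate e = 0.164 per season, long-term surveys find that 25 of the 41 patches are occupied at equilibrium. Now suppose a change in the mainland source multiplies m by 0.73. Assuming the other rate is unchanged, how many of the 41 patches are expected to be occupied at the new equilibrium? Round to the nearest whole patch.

22

Observed p* = 25/41 = 0.60976.
Balance m(1−p*) = e·p* gives m = e·p*/(1−p*) = 0.164×0.60976/0.39024 = 0.25625.
New p* = m/(m+e) = 0.18706/(0.18706+0.16400) = 0.53284.
Expected occupied = 41 × 0.53284 = 21.85 ≈ 22.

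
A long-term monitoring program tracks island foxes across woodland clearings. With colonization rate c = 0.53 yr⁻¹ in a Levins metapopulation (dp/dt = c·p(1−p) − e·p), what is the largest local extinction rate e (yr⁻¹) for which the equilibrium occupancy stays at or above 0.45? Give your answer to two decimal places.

1 − e/c ≥ 0.45 ⇒ e ≤ c(1 − 0.45) = 0.53 × 0.5500.
e_max = 0.2915.

0.29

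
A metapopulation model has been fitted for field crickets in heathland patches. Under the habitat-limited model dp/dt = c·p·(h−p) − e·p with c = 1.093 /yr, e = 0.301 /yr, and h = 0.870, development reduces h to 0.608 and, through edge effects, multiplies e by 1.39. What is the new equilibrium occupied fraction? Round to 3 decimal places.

0.225

Before: p* = h − e/c = 0.870 − 0.301/1.093 = 0.870 − 0.2754 = 0.5946.
After: c = 1.093, e = 0.41839, h = 0.608; p* = 0.608 − 0.41839/1.093 = 0.2252.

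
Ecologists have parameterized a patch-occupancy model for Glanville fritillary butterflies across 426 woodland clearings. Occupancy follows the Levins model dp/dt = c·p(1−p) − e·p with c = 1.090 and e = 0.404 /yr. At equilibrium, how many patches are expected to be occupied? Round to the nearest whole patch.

268

p* = 1 − e/c = 1 − 0.404/1.090 = 0.6294.
Expected occupied patches = N × p* = 426 × 0.6294 = 268.11 ≈ 268.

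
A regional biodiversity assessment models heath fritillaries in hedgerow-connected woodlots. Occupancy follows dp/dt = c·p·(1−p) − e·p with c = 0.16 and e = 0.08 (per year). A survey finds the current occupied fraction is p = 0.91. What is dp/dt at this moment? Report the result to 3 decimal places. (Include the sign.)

-0.060

Colonization term: c·p·(1−p) = 0.16×0.91×0.0900 = 0.01310.
Extinction term: e·p = 0.07280.
dp/dt = 0.01310 − 0.07280 = -0.05970.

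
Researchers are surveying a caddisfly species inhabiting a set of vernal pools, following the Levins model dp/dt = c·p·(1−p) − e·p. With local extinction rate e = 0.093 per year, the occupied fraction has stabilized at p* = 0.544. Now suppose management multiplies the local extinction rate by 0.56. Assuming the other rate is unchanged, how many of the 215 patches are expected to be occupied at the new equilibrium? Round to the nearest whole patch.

160

Balance c(1−p*) = e gives c = e/(1 − 0.54400) = 0.093/0.45600 = 0.20395.
New p* = 1 − e/c = 1 − 0.05208/0.20395 = 0.74464.
Expected occupied = 215 × 0.74464 = 160.10 ≈ 160.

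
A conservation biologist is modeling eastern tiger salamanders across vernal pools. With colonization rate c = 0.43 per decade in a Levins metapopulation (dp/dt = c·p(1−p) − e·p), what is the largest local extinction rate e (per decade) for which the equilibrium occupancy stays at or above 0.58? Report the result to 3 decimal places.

1 − e/c ≥ 0.58 ⇒ e ≤ c(1 − 0.58) = 0.43 × 0.4200.
e_max = 0.1806.

0.181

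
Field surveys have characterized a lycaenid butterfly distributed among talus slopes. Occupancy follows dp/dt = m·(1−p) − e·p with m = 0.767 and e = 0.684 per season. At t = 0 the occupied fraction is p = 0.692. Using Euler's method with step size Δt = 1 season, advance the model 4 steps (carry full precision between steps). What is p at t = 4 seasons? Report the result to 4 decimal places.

0.5354

Update rule: p ← p + [m·(1−p) − e·p]·Δt with Δt = 1.
t = 1: p = 0.69200 + (-0.23709) = 0.45491
t = 2: p = 0.45491 + (+0.10693) = 0.56184
t = 3: p = 0.56184 + (-0.04822) = 0.51361
t = 4: p = 0.51361 + (+0.02175) = 0.53536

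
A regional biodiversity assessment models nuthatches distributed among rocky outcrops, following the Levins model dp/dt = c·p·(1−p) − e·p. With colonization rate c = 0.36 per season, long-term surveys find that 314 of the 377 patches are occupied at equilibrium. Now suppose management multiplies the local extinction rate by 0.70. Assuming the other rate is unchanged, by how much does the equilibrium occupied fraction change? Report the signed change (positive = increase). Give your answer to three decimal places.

0.050

Observed p* = 314/377 = 0.83289.
Balance c(1−p*) = e gives e = 0.36×(1 − 0.83289) = 0.06016.
New p* = 1 − e/c = 1 − 0.04211/0.36000 = 0.88303.
Δp* = 0.88303 − 0.83289 = +0.05014.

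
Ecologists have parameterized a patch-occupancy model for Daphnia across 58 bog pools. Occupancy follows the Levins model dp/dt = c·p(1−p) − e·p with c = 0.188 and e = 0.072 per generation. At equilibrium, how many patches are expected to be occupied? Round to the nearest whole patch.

p* = 1 − e/c = 1 − 0.072/0.188 = 0.6170.
Expected occupied patches = N × p* = 58 × 0.6170 = 35.79 ≈ 36.

36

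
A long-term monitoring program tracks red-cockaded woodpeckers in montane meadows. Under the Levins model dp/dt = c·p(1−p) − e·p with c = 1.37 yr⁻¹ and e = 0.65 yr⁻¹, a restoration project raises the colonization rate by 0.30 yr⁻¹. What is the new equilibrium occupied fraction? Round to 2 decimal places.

0.61

Before: p* = 1 − 0.65/1.37 = 0.5255.
After the change, c = 1.67, e = 0.65, so p* = 1 − 0.65/1.67 = 0.6108.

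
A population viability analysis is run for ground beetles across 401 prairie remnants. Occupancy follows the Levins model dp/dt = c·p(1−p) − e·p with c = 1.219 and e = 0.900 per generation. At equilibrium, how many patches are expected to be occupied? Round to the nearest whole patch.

p* = 1 − e/c = 1 − 0.900/1.219 = 0.2617.
Expected occupied patches = N × p* = 401 × 0.2617 = 104.94 ≈ 105.

105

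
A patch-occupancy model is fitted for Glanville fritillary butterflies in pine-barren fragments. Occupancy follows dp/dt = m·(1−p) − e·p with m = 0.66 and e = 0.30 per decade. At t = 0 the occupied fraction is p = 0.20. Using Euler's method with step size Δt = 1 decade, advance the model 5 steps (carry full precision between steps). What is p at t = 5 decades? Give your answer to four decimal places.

Update rule: p ← p + [m·(1−p) − e·p]·Δt with Δt = 1.
p: 0.20000 → 0.66800  (Δp = +0.46800)
p: 0.66800 → 0.68672  (Δp = +0.01872)
p: 0.68672 → 0.68747  (Δp = +0.00075)
p: 0.68747 → 0.68750  (Δp = +0.00003)
p: 0.68750 → 0.68750  (Δp = +0.00000)

0.6875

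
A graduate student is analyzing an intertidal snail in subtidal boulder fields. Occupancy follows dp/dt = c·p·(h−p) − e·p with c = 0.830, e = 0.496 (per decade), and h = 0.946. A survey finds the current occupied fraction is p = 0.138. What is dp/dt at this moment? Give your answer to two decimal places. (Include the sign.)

0.02

Colonization term: c·p·(h−p) = 0.830×0.138×0.8080 = 0.09255.
Extinction term: e·p = 0.06845.
dp/dt = 0.09255 − 0.06845 = 0.02410.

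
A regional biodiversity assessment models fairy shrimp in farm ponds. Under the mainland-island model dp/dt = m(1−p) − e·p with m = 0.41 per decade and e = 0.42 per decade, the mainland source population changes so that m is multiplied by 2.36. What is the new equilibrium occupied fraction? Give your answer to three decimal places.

Before: p* = 0.41/(0.41+0.42) = 0.4940.
After: m = 0.9676, e = 0.42; p* = 0.9676/1.3876 = 0.6973.

0.697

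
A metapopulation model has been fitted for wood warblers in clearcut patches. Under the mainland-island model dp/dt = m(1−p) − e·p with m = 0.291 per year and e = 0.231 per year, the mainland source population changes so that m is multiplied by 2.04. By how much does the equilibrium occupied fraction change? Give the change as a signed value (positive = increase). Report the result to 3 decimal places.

0.162

Before: p* = 0.291/(0.291+0.231) = 0.5575.
After: m = 0.59364, e = 0.231; p* = 0.59364/0.8246 = 0.7199.
Δp* = 0.7199 − 0.5575 = +0.1624.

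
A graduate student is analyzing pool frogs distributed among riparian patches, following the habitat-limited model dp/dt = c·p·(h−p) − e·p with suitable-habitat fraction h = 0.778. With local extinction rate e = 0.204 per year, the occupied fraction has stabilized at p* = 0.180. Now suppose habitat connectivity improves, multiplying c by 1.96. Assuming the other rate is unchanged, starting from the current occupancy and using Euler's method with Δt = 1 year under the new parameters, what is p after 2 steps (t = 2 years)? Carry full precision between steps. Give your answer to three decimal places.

0.252

Balance c(h−p*) = e gives c = e/(0.778 − 0.18000) = 0.204/0.59800 = 0.34114.
Starting from p₀ = 0.18000; update p ← p + (dp/dt)·Δt with the new parameters.
t = 1: p = 0.18000 + (+0.03525) = 0.21525
t = 2: p = 0.21525 + (+0.03708) = 0.25233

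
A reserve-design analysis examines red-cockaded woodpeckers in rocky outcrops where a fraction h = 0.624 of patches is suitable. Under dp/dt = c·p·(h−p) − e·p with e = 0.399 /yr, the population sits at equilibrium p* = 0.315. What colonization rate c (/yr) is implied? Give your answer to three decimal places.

1.291

At equilibrium c(h−p*) = e, so c = e/(h−p*).
c = 0.399/(0.624 − 0.315) = 0.399/0.3090 = 1.2913.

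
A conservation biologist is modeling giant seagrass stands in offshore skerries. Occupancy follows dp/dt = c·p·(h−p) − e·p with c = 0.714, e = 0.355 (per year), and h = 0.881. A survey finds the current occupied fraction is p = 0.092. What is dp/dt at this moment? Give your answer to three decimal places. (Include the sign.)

Colonization term: c·p·(h−p) = 0.714×0.092×0.7890 = 0.05183.
Extinction term: e·p = 0.03266.
dp/dt = 0.05183 − 0.03266 = 0.01917.

0.019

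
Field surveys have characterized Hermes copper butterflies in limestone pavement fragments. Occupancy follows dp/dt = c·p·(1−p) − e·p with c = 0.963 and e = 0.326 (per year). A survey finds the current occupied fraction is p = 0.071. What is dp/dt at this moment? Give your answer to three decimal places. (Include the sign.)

Colonization term: c·p·(1−p) = 0.963×0.071×0.9290 = 0.06352.
Extinction term: e·p = 0.02315.
dp/dt = 0.06352 − 0.02315 = 0.04037.

0.040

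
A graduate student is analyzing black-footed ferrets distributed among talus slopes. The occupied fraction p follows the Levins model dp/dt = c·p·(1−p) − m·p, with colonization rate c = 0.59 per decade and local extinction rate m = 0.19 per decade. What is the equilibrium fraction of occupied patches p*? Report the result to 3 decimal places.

0.678

Setting dp/dt = 0 and dividing through by p* gives c·(1−p*) = m.
So p* = 1 − m/c = 1 − 0.19/0.59 = 1 − 0.3220 = 0.6780.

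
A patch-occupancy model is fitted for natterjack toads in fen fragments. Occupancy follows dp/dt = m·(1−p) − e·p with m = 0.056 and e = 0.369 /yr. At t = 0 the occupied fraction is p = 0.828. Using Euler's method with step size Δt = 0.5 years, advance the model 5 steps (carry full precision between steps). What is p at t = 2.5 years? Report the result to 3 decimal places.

0.343

Update rule: p ← p + [m·(1−p) − e·p]·Δt with Δt = 0.5.
step 1: Δp = -0.14795, p = 0.68005
step 2: Δp = -0.11651, p = 0.56354
step 3: Δp = -0.09175, p = 0.47179
step 4: Δp = -0.07225, p = 0.39953
step 5: Δp = -0.05690, p = 0.34263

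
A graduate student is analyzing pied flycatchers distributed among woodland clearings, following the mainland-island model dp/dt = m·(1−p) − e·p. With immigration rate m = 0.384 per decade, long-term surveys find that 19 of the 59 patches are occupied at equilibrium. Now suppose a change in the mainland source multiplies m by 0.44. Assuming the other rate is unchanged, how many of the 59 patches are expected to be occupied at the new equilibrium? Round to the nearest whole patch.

10

Observed p* = 19/59 = 0.32203.
Balance m(1−p*) = e·p* gives e = m(1−p*)/p* = 0.384×0.67797/0.32203 = 0.80844.
New p* = m/(m+e) = 0.16896/(0.16896+0.80844) = 0.17287.
Expected occupied = 59 × 0.17287 = 10.20 ≈ 10.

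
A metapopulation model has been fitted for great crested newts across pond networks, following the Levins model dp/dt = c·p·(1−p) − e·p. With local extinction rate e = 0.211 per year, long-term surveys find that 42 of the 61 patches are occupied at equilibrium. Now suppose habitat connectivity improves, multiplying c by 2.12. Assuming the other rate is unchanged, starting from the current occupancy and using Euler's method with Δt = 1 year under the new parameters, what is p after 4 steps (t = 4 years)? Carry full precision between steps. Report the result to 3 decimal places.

0.853

Observed p* = 42/61 = 0.68852.
Balance c(1−p*) = e gives c = e/(1 − 0.68852) = 0.211/0.31148 = 0.67742.
Starting from p₀ = 0.68852; update p ← p + (dp/dt)·Δt with the new parameters.
  1  |  dp/dt·Δt = +0.162712  |  p_1 = 0.851237
  2  |  dp/dt·Δt = +0.002250  |  p_2 = 0.853487
  3  |  dp/dt·Δt = -0.000502  |  p_3 = 0.852985
  4  |  dp/dt·Δt = +0.000113  |  p_4 = 0.853098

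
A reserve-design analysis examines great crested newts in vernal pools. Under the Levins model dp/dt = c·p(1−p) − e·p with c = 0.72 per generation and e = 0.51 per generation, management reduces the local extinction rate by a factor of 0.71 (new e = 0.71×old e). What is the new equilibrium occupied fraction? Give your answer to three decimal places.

0.497

Before: p* = 1 − 0.51/0.72 = 0.2917.
After the change, c = 0.72, e = 0.3621, so p* = 1 − 0.3621/0.72 = 0.4971.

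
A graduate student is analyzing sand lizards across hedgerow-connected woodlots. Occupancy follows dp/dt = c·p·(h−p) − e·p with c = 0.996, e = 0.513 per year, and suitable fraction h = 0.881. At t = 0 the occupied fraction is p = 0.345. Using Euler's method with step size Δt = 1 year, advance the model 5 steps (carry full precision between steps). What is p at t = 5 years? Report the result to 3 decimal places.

Update rule: p ← p + [c·p·(h−p) − e·p]·Δt with Δt = 1.
p: 0.34500 → 0.35220  (Δp = +0.00720)
p: 0.35220 → 0.35702  (Δp = +0.00482)
p: 0.35702 → 0.36019  (Δp = +0.00317)
p: 0.36019 → 0.36225  (Δp = +0.00206)
p: 0.36225 → 0.36358  (Δp = +0.00133)

0.364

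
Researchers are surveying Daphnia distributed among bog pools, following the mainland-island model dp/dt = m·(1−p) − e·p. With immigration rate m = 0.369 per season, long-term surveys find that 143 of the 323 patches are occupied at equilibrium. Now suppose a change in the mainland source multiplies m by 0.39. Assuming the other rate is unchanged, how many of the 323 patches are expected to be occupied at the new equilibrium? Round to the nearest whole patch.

Observed p* = 143/323 = 0.44272.
Balance m(1−p*) = e·p* gives e = m(1−p*)/p* = 0.369×0.55728/0.44272 = 0.46448.
New p* = m/(m+e) = 0.14391/(0.14391+0.46448) = 0.23654.
Expected occupied = 323 × 0.23654 = 76.40 ≈ 76.

76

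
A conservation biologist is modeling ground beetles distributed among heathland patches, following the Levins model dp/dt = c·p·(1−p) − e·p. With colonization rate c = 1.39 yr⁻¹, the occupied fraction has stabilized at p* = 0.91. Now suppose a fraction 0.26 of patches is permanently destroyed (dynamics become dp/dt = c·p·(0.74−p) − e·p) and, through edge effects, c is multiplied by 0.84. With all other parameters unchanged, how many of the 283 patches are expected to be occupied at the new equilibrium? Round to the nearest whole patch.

179

Balance c(1−p*) = e gives e = 1.39×(1 − 0.91000) = 0.12510.
New p* = 0.74 − e/c = 0.74 − 0.12510/1.16760 = 0.63286.
Expected occupied = 283 × 0.63286 = 179.10 ≈ 179.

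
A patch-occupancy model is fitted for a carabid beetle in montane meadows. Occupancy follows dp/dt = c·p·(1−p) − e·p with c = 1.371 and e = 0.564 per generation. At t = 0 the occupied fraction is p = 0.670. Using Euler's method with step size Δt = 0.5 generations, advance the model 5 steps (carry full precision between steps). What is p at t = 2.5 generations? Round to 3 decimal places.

Update rule: p ← p + [c·p·(1−p) − e·p]·Δt with Δt = 0.5.
t = 0.5: p = 0.67000 + (-0.03738) = 0.63262
t = 1: p = 0.63262 + (-0.01908) = 0.61354
t = 1.5: p = 0.61354 + (-0.01048) = 0.60306
t = 2: p = 0.60306 + (-0.00597) = 0.59709
t = 2.5: p = 0.59709 + (-0.00347) = 0.59362

0.594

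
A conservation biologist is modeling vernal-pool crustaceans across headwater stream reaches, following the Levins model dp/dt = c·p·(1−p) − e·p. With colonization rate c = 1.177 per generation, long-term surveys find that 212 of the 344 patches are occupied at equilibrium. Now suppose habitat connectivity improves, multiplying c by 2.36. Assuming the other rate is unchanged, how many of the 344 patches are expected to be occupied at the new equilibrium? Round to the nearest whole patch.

288

Observed p* = 212/344 = 0.61628.
Balance c(1−p*) = e gives e = 1.177×(1 − 0.61628) = 0.45164.
New p* = 1 − e/c = 1 − 0.45164/2.77772 = 0.83741.
Expected occupied = 344 × 0.83741 = 288.07 ≈ 288.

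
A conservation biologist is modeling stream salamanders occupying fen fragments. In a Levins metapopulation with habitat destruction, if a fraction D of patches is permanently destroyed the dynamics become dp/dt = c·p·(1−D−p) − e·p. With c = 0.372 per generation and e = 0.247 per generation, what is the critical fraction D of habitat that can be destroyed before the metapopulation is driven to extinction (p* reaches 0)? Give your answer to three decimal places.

The nontrivial equilibrium is p* = (1−D) − e/c; extinction occurs when this hits zero.
So D_crit = 1 − e/c = 1 − 0.247/0.372 = 1 − 0.6640 = 0.3360.
This equals the undisturbed p*, a classic result of Lande's extension.

0.336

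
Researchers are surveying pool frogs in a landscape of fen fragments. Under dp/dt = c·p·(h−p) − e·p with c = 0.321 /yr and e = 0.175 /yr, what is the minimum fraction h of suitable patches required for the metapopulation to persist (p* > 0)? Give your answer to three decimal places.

p* = h − e/c is positive only when h > e/c.
h_min = e/c = 0.175/0.321 = 0.5452.

0.545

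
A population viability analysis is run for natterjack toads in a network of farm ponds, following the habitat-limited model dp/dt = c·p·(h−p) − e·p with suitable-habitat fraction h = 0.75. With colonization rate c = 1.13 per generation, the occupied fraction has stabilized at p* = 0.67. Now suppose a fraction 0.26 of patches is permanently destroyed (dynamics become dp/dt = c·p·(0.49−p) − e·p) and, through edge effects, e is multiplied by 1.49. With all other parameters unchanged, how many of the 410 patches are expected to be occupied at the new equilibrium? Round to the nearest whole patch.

Balance c(h−p*) = e gives e = 1.13×(0.75 − 0.67000) = 0.09040.
New p* = 0.49 − e/c = 0.49 − 0.13470/1.13000 = 0.37080.
Expected occupied = 410 × 0.37080 = 152.03 ≈ 152.

152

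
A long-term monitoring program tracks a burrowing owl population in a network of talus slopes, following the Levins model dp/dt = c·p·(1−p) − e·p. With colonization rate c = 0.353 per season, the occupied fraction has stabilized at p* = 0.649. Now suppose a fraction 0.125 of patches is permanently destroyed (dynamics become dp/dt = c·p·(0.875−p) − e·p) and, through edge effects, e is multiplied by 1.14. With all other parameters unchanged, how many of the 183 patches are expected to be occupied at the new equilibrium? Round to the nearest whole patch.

Balance c(1−p*) = e gives e = 0.353×(1 − 0.64900) = 0.12390.
New p* = 0.875 − e/c = 0.875 − 0.14125/0.35300 = 0.47486.
Expected occupied = 183 × 0.47486 = 86.90 ≈ 87.

87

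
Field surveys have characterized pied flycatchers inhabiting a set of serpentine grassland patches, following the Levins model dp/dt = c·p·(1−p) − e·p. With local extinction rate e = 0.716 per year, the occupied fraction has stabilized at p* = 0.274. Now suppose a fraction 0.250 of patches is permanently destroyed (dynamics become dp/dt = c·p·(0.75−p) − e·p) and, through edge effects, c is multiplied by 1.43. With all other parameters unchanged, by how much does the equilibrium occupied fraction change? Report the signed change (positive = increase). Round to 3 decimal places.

-0.032

Balance c(1−p*) = e gives c = e/(1 − 0.27400) = 0.716/0.72600 = 0.98623.
New p* = 0.75 − e/c = 0.75 − 0.71600/1.41031 = 0.24231.
Δp* = 0.24231 − 0.27400 = -0.03169.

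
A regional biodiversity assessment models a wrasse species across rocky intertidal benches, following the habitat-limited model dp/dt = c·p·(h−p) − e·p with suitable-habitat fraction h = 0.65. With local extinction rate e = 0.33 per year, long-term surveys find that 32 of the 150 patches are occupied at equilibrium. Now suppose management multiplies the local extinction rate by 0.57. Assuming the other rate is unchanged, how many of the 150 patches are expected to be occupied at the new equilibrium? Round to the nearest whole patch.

Observed p* = 32/150 = 0.21333.
Balance c(h−p*) = e gives c = e/(0.65 − 0.21333) = 0.33/0.43667 = 0.75572.
New p* = 0.65 − e/c = 0.65 − 0.18810/0.75572 = 0.40110.
Expected occupied = 150 × 0.40110 = 60.16 ≈ 60.

60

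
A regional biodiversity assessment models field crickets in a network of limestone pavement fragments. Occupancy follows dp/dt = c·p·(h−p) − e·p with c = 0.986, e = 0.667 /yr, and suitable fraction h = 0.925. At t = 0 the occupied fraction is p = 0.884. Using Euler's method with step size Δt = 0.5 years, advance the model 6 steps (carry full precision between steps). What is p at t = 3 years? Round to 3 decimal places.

0.346

Update rule: p ← p + [c·p·(h−p) − e·p]·Δt with Δt = 0.5.
step 1: Δp = -0.27695, p = 0.60705
step 2: Δp = -0.10730, p = 0.49976
step 3: Δp = -0.06190, p = 0.43786
step 4: Δp = -0.04087, p = 0.39699
step 5: Δp = -0.02906, p = 0.36793
step 6: Δp = -0.02166, p = 0.34627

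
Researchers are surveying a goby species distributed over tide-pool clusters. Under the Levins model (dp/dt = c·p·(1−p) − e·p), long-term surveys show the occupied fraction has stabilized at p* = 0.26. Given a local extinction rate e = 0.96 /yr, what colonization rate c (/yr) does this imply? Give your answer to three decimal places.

1.297

At equilibrium c(1−p*) = e, so c = e/(1−p*).
c = 0.96/(1 − 0.26) = 0.96/0.7400 = 1.2973.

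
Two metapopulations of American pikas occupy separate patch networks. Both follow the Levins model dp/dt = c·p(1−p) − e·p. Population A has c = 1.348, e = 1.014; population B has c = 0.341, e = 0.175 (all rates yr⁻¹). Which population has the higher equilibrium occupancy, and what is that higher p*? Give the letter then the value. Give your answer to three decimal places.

B, 0.487

A: p*_A = 1 − 1.014/1.348 = 0.2478.
B: p*_B = 1 − 0.175/0.341 = 0.4868.
B is higher at 0.4868.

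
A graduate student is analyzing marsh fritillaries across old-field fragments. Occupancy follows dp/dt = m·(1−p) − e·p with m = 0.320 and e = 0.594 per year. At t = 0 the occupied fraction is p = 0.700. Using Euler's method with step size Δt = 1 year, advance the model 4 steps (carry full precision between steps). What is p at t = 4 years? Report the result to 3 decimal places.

Update rule: p ← p + [m·(1−p) − e·p]·Δt with Δt = 1.
p: 0.70000 → 0.38020  (Δp = -0.31980)
p: 0.38020 → 0.35270  (Δp = -0.02750)
p: 0.35270 → 0.35033  (Δp = -0.00237)
p: 0.35033 → 0.35013  (Δp = -0.00020)

0.350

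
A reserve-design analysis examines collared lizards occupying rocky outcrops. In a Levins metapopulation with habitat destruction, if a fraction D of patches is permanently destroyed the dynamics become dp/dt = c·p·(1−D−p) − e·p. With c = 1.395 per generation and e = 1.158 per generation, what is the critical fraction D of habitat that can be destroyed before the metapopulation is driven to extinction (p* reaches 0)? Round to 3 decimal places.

0.170

The nontrivial equilibrium is p* = (1−D) − e/c; extinction occurs when this hits zero.
So D_crit = 1 − e/c = 1 − 1.158/1.395 = 1 − 0.8301 = 0.1699.
This equals the undisturbed p*, a classic result of Lande's extension.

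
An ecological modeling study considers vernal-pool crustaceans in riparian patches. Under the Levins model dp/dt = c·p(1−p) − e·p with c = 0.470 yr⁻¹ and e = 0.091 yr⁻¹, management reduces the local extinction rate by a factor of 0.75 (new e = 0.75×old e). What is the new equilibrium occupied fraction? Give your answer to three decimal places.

Before: p* = 1 − 0.091/0.470 = 0.8064.
After the change, c = 0.47, e = 0.06825, so p* = 1 − 0.06825/0.47 = 0.8548.

0.855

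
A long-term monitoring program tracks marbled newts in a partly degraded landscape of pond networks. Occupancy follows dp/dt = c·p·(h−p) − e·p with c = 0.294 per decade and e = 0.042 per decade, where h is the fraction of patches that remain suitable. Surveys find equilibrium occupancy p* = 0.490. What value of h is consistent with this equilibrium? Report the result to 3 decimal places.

0.633

At equilibrium c(h−p*) = e, so h = p* + e/c.
h = 0.490 + 0.042/0.294 = 0.490 + 0.1429 = 0.6329.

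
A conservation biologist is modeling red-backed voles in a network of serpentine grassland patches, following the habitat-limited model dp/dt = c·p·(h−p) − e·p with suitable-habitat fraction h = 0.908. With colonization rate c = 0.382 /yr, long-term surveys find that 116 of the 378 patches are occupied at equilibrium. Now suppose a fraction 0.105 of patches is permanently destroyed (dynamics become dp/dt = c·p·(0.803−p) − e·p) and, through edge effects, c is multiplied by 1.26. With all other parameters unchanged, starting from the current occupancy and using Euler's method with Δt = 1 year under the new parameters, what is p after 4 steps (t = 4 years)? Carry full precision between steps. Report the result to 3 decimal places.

0.316

Observed p* = 116/378 = 0.30688.
Balance c(h−p*) = e gives e = 0.382×(0.908 − 0.30688) = 0.22963.
Starting from p₀ = 0.30688; update p ← p + (dp/dt)·Δt with the new parameters.
  1  |  dp/dt·Δt = +0.002812  |  p_1 = 0.309691
  2  |  dp/dt·Δt = +0.002419  |  p_2 = 0.312110
  3  |  dp/dt·Δt = +0.002075  |  p_3 = 0.314184
  4  |  dp/dt·Δt = +0.001775  |  p_4 = 0.315959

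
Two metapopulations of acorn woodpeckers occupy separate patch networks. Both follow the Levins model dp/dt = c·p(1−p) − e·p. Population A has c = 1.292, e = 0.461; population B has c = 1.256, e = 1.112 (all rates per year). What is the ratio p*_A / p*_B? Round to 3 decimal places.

A: p*_A = 1 − 0.461/1.292 = 0.6432.
B: p*_B = 1 − 1.112/1.256 = 0.1146.
p*_A / p*_B = 0.6432/0.1146 = 5.6100.

5.610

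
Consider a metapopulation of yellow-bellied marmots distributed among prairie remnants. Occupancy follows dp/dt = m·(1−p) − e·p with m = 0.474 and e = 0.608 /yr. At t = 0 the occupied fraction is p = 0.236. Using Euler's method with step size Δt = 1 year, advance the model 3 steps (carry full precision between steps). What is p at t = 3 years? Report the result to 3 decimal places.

0.438

Update rule: p ← p + [m·(1−p) − e·p]·Δt with Δt = 1.
p: 0.23600 → 0.45465  (Δp = +0.21865)
p: 0.45465 → 0.43672  (Δp = -0.01793)
p: 0.43672 → 0.43819  (Δp = +0.00147)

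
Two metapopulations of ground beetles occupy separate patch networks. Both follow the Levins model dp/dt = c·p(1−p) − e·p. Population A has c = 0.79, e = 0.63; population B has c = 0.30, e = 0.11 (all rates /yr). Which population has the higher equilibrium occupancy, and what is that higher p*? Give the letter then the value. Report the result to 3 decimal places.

A: p*_A = 1 − 0.63/0.79 = 0.2025.
B: p*_B = 1 − 0.11/0.30 = 0.6333.
B is higher at 0.6333.

B, 0.633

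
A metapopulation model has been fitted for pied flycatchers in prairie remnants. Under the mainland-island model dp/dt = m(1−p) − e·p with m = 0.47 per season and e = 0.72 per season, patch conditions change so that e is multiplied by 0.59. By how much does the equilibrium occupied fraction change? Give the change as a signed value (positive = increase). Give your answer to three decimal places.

0.130

Before: p* = 0.47/(0.47+0.72) = 0.3950.
After: m = 0.47, e = 0.4248; p* = 0.47/0.8948 = 0.5253.
Δp* = 0.5253 − 0.3950 = +0.1303.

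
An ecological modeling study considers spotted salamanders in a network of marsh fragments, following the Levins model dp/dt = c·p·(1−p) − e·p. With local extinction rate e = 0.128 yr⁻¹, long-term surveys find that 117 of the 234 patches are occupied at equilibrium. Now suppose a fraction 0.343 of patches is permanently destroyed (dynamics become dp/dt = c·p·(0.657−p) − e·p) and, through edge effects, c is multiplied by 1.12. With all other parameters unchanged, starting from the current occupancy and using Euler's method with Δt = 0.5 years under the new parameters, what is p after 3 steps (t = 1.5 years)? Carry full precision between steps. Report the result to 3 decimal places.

Observed p* = 117/234 = 0.50000.
Balance c(1−p*) = e gives c = e/(1 − 0.50000) = 0.128/0.50000 = 0.25600.
Starting from p₀ = 0.50000; update p ← p + (dp/dt)·Δt with the new parameters.
t = 0.5: p = 0.50000 + (-0.02075) = 0.47925
t = 1: p = 0.47925 + (-0.01846) = 0.46079
t = 1.5: p = 0.46079 + (-0.01653) = 0.44426

0.444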